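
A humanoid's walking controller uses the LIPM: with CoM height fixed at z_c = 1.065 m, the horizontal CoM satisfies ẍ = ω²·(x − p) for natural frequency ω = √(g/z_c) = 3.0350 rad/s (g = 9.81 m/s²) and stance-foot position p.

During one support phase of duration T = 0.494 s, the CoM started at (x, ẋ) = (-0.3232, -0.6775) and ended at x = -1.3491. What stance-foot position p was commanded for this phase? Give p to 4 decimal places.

p = 0.0846

ωT = 3.0350·0.494 = 1.499290; cosh(ωT) = 2.350898, sinh(ωT) = 2.127610
x(T) = p + (x₀−p)·cosh(ωT) + (ẋ₀/ω)·sinh(ωT) ⇒ p·(1 − cosh) = x(T) − x₀·cosh − (ẋ₀/ω)·sinh
numerator   = -1.3491 − (-0.3232)·2.350898 − (-0.6775/3.0350)·2.127610 = -0.114345
denominator = 1 − 2.350898 = -1.350898
p = -0.114345 / -1.350898 = 0.0846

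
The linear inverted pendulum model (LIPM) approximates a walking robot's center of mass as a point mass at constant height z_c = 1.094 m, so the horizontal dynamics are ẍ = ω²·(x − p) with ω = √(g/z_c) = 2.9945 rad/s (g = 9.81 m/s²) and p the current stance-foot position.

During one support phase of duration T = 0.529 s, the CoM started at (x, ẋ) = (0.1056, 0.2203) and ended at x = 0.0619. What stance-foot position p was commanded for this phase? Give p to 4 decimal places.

p = 0.2455

ωT = 2.9945·0.529 = 1.584091; cosh(ωT) = 2.539995, sinh(ωT) = 2.334861
x(T) = p + (x₀−p)·cosh(ωT) + (ẋ₀/ω)·sinh(ωT) ⇒ p·(1 − cosh) = x(T) − x₀·cosh − (ẋ₀/ω)·sinh
numerator   = 0.0619 − (0.1056)·2.539995 − (0.2203/2.9945)·2.334861 = -0.378095
denominator = 1 − 2.539995 = -1.539995
p = -0.378095 / -1.539995 = 0.2455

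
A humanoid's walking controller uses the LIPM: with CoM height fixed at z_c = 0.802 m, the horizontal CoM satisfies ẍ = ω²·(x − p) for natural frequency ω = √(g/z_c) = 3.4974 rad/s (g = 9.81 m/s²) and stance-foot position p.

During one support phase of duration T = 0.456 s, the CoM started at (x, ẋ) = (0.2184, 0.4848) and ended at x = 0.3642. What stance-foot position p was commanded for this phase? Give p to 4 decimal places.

ωT = 3.4974·0.456 = 1.594814; cosh(ωT) = 2.565180, sinh(ωT) = 2.362234
x(T) = p + (x₀−p)·cosh(ωT) + (ẋ₀/ω)·sinh(ωT) ⇒ p·(1 − cosh) = x(T) − x₀·cosh − (ẋ₀/ω)·sinh
numerator   = 0.3642 − (0.2184)·2.565180 − (0.4848/3.4974)·2.362234 = -0.523482
denominator = 1 − 2.565180 = -1.565180
p = -0.523482 / -1.565180 = 0.3345

p = 0.3345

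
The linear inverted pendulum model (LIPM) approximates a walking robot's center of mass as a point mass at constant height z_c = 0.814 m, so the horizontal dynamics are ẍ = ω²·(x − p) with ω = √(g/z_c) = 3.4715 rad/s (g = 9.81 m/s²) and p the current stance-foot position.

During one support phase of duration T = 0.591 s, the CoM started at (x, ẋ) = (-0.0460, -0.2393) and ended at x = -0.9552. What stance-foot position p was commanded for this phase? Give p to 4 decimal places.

ωT = 3.4715·0.591 = 2.051656; cosh(ωT) = 3.954651, sinh(ωT) = 3.826129
x(T) = p + (x₀−p)·cosh(ωT) + (ẋ₀/ω)·sinh(ωT) ⇒ p·(1 − cosh) = x(T) − x₀·cosh − (ẋ₀/ω)·sinh
numerator   = -0.9552 − (-0.0460)·3.954651 − (-0.2393/3.4715)·3.826129 = -0.509541
denominator = 1 − 3.954651 = -2.954651
p = -0.509541 / -2.954651 = 0.1725

p = 0.1725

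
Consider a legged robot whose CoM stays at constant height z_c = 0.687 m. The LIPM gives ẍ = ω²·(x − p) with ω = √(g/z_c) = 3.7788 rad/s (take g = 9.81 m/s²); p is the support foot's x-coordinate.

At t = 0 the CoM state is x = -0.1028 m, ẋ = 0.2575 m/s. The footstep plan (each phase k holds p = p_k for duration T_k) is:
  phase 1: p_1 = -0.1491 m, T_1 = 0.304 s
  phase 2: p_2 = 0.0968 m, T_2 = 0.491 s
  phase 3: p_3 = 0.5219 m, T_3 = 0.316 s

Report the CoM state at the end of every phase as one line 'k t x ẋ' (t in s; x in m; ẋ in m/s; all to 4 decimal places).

phase 1: p=-0.1491, T=0.304, ωT=1.148755, cosh=1.735648, sinh=1.418616; start (x,ẋ)=(-0.102800, 0.257500) → end (x,ẋ)=(0.027930, 0.695128)
phase 2: p=0.0968, T=0.491, ωT=1.855391, cosh=3.275294, sinh=3.118902; start (x,ẋ)=(0.027930, 0.695128) → end (x,ẋ)=(0.444966, 1.465064)
phase 3: p=0.5219, T=0.316, ωT=1.194101, cosh=1.801782, sinh=1.498806; start (x,ẋ)=(0.444966, 1.465064) → end (x,ẋ)=(0.964379, 2.204000)

1 0.3040 0.0279 0.6951
2 0.7950 0.4450 1.4651
3 1.1110 0.9644 2.2040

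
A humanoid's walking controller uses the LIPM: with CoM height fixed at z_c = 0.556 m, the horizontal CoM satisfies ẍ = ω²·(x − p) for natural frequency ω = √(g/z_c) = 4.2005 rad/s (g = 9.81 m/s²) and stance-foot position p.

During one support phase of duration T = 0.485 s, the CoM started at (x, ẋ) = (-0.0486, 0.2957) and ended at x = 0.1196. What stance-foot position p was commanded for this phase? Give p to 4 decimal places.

ωT = 4.2005·0.485 = 2.037243; cosh(ωT) = 3.899910, sinh(ωT) = 3.769522
x(T) = p + (x₀−p)·cosh(ωT) + (ẋ₀/ω)·sinh(ωT) ⇒ p·(1 − cosh) = x(T) − x₀·cosh − (ẋ₀/ω)·sinh
numerator   = 0.1196 − (-0.0486)·3.899910 − (0.2957/4.2005)·3.769522 = 0.043775
denominator = 1 − 3.899910 = -2.899910
p = 0.043775 / -2.899910 = -0.0151

p = -0.0151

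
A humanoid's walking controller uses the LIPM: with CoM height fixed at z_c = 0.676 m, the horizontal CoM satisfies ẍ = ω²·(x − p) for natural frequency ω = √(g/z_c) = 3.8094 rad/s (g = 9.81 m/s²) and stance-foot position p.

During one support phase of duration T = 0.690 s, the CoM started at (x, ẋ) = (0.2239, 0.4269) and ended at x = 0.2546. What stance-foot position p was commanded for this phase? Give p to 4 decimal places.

ωT = 3.8094·0.690 = 2.628486; cosh(ωT) = 6.962484, sinh(ωT) = 6.890297
x(T) = p + (x₀−p)·cosh(ωT) + (ẋ₀/ω)·sinh(ωT) ⇒ p·(1 − cosh) = x(T) − x₀·cosh − (ẋ₀/ω)·sinh
numerator   = 0.2546 − (0.2239)·6.962484 − (0.4269/3.8094)·6.890297 = -2.076461
denominator = 1 − 6.962484 = -5.962484
p = -2.076461 / -5.962484 = 0.3483

p = 0.3483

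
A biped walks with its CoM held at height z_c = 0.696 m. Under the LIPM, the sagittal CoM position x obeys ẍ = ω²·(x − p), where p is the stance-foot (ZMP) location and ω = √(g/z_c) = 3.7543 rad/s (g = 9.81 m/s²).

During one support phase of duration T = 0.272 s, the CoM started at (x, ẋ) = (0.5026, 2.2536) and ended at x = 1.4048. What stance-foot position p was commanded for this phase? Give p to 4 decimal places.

ωT = 3.7543·0.272 = 1.021170; cosh(ωT) = 1.568307, sinh(ωT) = 1.208133
x(T) = p + (x₀−p)·cosh(ωT) + (ẋ₀/ω)·sinh(ωT) ⇒ p·(1 − cosh) = x(T) − x₀·cosh − (ẋ₀/ω)·sinh
numerator   = 1.4048 − (0.5026)·1.568307 − (2.2536/3.7543)·1.208133 = -0.108639
denominator = 1 − 1.568307 = -0.568307
p = -0.108639 / -0.568307 = 0.1912

p = 0.1912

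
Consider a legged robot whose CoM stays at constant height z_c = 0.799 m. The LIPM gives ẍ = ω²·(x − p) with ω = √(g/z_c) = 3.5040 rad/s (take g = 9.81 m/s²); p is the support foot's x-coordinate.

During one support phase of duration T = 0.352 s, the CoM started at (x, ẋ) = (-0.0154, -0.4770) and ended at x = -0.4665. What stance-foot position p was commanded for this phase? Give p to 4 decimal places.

ωT = 3.5040·0.352 = 1.233408; cosh(ωT) = 1.862104, sinh(ωT) = 1.570805
x(T) = p + (x₀−p)·cosh(ωT) + (ẋ₀/ω)·sinh(ωT) ⇒ p·(1 − cosh) = x(T) − x₀·cosh − (ẋ₀/ω)·sinh
numerator   = -0.4665 − (-0.0154)·1.862104 − (-0.4770/3.5040)·1.570805 = -0.223990
denominator = 1 − 1.862104 = -0.862104
p = -0.223990 / -0.862104 = 0.2598

p = 0.2598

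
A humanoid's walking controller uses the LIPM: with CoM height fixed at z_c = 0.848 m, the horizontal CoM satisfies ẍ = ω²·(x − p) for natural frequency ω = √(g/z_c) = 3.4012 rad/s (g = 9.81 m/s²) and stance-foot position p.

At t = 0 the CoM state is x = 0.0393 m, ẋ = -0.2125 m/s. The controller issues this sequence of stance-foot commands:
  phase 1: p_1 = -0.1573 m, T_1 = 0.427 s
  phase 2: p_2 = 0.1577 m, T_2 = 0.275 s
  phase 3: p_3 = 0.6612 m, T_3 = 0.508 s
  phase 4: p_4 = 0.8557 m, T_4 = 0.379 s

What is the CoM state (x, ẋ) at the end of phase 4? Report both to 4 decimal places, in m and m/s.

x = 2.0357, ẋ = 4.2960

phase 1: p=-0.1573, T=0.427, ωT=1.452312, cosh=2.253506, sinh=2.019478; start (x,ẋ)=(0.039300, -0.212500) → end (x,ẋ)=(0.159566, 0.871506)
phase 2: p=0.1577, T=0.275, ωT=0.935330, cosh=1.470255, sinh=1.077799; start (x,ẋ)=(0.159566, 0.871506) → end (x,ẋ)=(0.436614, 1.288179)
phase 3: p=0.6612, T=0.508, ωT=1.727810, cosh=2.902993, sinh=2.725319; start (x,ẋ)=(0.436614, 1.288179) → end (x,ẋ)=(1.041422, 1.657804)
phase 4: p=0.8557, T=0.379, ωT=1.289055, cosh=1.952443, sinh=1.676912; start (x,ẋ)=(1.041422, 1.657804) → end (x,ẋ)=(2.035668, 4.296037)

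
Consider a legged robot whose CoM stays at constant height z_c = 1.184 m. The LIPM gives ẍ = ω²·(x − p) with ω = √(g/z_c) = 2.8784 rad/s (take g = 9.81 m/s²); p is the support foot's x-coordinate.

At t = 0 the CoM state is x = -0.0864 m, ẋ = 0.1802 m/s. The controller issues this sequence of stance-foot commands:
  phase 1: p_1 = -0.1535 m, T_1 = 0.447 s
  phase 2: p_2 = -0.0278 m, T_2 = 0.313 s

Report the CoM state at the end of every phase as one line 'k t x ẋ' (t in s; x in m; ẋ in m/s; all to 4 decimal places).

phase 1: p=-0.1535, T=0.447, ωT=1.286645, cosh=1.948407, sinh=1.672211; start (x,ẋ)=(-0.086400, 0.180200) → end (x,ẋ)=(0.081926, 0.674075)
phase 2: p=-0.0278, T=0.313, ωT=0.900939, cosh=1.434051, sinh=1.027863; start (x,ẋ)=(0.081926, 0.674075) → end (x,ẋ)=(0.370261, 1.291292)

1 0.4470 0.0819 0.6741
2 0.7600 0.3703 1.2913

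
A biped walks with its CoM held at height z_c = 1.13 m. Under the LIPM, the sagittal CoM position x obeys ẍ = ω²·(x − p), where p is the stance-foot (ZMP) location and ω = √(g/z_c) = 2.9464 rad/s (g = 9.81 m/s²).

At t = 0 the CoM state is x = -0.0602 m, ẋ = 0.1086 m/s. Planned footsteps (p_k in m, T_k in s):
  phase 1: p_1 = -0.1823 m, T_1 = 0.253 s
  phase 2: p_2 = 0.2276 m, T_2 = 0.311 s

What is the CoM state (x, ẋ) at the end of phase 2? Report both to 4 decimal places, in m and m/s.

x = 0.0601, ẋ = -0.0582

phase 1: p=-0.1823, T=0.253, ωT=0.745439, cosh=1.290946, sinh=0.816420; start (x,ẋ)=(-0.060200, 0.108600) → end (x,ẋ)=(0.005417, 0.433908)
phase 2: p=0.2276, T=0.311, ωT=0.916330, cosh=1.450042, sinh=1.050058; start (x,ẋ)=(0.005417, 0.433908) → end (x,ẋ)=(0.060064, -0.058225)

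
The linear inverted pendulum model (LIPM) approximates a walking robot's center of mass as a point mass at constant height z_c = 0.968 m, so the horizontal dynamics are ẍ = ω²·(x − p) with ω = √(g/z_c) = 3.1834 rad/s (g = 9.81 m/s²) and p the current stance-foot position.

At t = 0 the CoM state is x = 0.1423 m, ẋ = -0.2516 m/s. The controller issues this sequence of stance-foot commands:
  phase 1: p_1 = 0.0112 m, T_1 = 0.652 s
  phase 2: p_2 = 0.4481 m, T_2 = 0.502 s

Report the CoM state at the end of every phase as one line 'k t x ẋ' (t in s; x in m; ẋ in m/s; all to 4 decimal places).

phase 1: p=0.0112, T=0.652, ωT=2.075577, cosh=4.047313, sinh=3.921829; start (x,ẋ)=(0.142300, -0.251600) → end (x,ẋ)=(0.231841, 0.618447)
phase 2: p=0.4481, T=0.502, ωT=1.598067, cosh=2.572877, sinh=2.370590; start (x,ẋ)=(0.231841, 0.618447) → end (x,ẋ)=(0.352232, -0.040819)

1 0.6520 0.2318 0.6184
2 1.1540 0.3522 -0.0408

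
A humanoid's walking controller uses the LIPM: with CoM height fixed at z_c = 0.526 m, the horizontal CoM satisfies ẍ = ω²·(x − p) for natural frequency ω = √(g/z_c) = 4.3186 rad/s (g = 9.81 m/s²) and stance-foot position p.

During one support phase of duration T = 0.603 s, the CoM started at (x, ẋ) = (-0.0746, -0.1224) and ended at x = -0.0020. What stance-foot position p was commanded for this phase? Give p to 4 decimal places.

ωT = 4.3186·0.603 = 2.604116; cosh(ωT) = 6.796617, sinh(ωT) = 6.722649
x(T) = p + (x₀−p)·cosh(ωT) + (ẋ₀/ω)·sinh(ωT) ⇒ p·(1 − cosh) = x(T) − x₀·cosh − (ẋ₀/ω)·sinh
numerator   = -0.0020 − (-0.0746)·6.796617 − (-0.1224/4.3186)·6.722649 = 0.695564
denominator = 1 − 6.796617 = -5.796617
p = 0.695564 / -5.796617 = -0.1200

p = -0.1200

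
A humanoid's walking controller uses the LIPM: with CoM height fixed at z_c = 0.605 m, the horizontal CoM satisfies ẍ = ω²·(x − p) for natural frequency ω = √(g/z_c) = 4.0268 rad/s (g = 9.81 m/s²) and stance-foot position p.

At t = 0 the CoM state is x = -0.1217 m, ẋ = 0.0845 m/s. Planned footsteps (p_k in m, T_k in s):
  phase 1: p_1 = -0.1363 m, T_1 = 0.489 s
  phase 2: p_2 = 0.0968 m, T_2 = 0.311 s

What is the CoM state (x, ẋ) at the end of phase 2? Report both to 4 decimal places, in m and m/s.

x = 0.1016, ẋ = 0.2885

phase 1: p=-0.1363, T=0.489, ωT=1.969105, cosh=3.651922, sinh=3.512341; start (x,ẋ)=(-0.121700, 0.084500) → end (x,ẋ)=(-0.009278, 0.515082)
phase 2: p=0.0968, T=0.311, ωT=1.252335, cosh=1.892169, sinh=1.606333; start (x,ẋ)=(-0.009278, 0.515082) → end (x,ẋ)=(0.101555, 0.288473)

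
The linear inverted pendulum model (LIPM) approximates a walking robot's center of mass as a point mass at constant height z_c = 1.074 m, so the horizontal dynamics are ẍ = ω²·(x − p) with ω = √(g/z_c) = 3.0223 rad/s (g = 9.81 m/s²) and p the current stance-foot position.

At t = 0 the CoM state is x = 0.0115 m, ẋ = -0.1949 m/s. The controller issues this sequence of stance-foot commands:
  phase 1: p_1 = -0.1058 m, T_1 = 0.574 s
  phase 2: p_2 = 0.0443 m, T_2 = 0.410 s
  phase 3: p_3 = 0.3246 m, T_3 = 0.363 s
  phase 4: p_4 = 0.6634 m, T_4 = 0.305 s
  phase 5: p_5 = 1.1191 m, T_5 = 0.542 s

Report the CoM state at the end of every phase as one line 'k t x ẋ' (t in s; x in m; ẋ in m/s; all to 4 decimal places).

1 0.5740 0.0599 0.4039
2 0.9840 0.2848 0.8303
3 1.3470 0.6240 1.2221
4 1.6520 1.0339 1.6532
5 2.1940 2.2456 3.7760

phase 1: p=-0.1058, T=0.574, ωT=1.734800, cosh=2.922115, sinh=2.745680; start (x,ẋ)=(0.011500, -0.194900) → end (x,ẋ)=(0.059903, 0.403867)
phase 2: p=0.0443, T=0.410, ωT=1.239143, cosh=1.871143, sinh=1.581510; start (x,ẋ)=(0.059903, 0.403867) → end (x,ẋ)=(0.284830, 0.830269)
phase 3: p=0.3246, T=0.363, ωT=1.097095, cosh=1.664645, sinh=1.330806; start (x,ẋ)=(0.284830, 0.830269) → end (x,ẋ)=(0.623989, 1.222146)
phase 4: p=0.6634, T=0.305, ωT=0.921801, cosh=1.455808, sinh=1.058007; start (x,ẋ)=(0.623989, 1.222146) → end (x,ẋ)=(1.033858, 1.653190)
phase 5: p=1.1191, T=0.542, ωT=1.638087, cosh=2.669833, sinh=2.475482; start (x,ẋ)=(1.033858, 1.653190) → end (x,ẋ)=(2.245600, 3.775990)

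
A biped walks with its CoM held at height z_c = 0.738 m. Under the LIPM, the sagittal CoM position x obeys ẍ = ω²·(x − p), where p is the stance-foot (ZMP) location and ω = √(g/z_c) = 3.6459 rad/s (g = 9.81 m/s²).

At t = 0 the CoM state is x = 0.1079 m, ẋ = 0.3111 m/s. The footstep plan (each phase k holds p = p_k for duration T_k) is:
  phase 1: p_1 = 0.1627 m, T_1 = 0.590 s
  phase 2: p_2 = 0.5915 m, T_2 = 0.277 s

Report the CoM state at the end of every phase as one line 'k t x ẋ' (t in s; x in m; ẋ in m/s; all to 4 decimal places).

phase 1: p=0.1627, T=0.590, ωT=2.151081, cosh=4.355251, sinh=4.238893; start (x,ẋ)=(0.107900, 0.311100) → end (x,ẋ)=(0.285732, 0.508008)
phase 2: p=0.5915, T=0.277, ωT=1.009914, cosh=1.554808, sinh=1.190558; start (x,ẋ)=(0.285732, 0.508008) → end (x,ẋ)=(0.281977, -0.537381)

1 0.5900 0.2857 0.5080
2 0.8670 0.2820 -0.5374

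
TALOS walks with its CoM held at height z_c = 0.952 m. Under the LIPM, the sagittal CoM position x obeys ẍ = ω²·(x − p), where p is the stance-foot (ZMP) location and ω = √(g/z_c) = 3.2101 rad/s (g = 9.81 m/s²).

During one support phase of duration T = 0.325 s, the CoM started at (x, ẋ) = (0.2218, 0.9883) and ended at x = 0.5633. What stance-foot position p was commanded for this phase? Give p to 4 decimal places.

p = 0.2910

ωT = 3.2101·0.325 = 1.043283; cosh(ωT) = 1.595408, sinh(ωT) = 1.243111
x(T) = p + (x₀−p)·cosh(ωT) + (ẋ₀/ω)·sinh(ωT) ⇒ p·(1 − cosh) = x(T) − x₀·cosh − (ẋ₀/ω)·sinh
numerator   = 0.5633 − (0.2218)·1.595408 − (0.9883/3.2101)·1.243111 = -0.173281
denominator = 1 − 1.595408 = -0.595408
p = -0.173281 / -0.595408 = 0.2910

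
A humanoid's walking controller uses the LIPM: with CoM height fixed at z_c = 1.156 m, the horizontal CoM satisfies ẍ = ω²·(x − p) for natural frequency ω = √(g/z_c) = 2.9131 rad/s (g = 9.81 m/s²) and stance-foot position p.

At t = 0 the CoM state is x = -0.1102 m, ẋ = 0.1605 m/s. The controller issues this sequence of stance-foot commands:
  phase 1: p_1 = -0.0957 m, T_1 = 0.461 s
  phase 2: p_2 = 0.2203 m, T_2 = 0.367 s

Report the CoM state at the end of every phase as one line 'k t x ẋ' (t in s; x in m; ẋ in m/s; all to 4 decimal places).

phase 1: p=-0.0957, T=0.461, ωT=1.342939, cosh=2.045681, sinh=1.784604; start (x,ẋ)=(-0.110200, 0.160500) → end (x,ẋ)=(-0.027038, 0.252950)
phase 2: p=0.2203, T=0.367, ωT=1.069108, cosh=1.628047, sinh=1.284732; start (x,ẋ)=(-0.027038, 0.252950) → end (x,ẋ)=(-0.070822, -0.513861)

1 0.4610 -0.0270 0.2530
2 0.8280 -0.0708 -0.5139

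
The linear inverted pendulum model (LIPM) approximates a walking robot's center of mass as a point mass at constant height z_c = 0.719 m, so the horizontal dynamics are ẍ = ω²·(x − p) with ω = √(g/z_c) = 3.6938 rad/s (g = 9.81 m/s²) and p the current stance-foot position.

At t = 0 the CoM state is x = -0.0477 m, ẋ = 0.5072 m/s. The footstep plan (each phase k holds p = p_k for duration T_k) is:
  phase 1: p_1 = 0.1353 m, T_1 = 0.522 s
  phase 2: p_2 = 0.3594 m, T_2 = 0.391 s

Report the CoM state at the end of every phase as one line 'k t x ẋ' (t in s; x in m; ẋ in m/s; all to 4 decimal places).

1 0.5220 -0.0451 -0.4943
2 0.9130 -0.8134 -4.0962

phase 1: p=0.1353, T=0.522, ωT=1.928164, cosh=3.511142, sinh=3.365727; start (x,ẋ)=(-0.047700, 0.507200) → end (x,ẋ)=(-0.045087, -0.494264)
phase 2: p=0.3594, T=0.391, ωT=1.444276, cosh=2.237349, sinh=2.001432; start (x,ẋ)=(-0.045087, -0.494264) → end (x,ẋ)=(-0.813389, -4.096170)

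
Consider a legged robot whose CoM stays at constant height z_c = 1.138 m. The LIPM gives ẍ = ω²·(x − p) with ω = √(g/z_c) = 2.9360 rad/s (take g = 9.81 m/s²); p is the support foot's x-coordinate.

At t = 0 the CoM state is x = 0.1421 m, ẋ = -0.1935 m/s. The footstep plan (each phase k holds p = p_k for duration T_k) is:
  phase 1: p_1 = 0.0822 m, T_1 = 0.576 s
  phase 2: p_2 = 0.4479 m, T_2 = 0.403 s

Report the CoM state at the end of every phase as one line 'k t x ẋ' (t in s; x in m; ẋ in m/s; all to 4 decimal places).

phase 1: p=0.0822, T=0.576, ωT=1.691136, cosh=2.804975, sinh=2.620665; start (x,ẋ)=(0.142100, -0.193500) → end (x,ẋ)=(0.077500, -0.081876)
phase 2: p=0.4479, T=0.403, ωT=1.183208, cosh=1.785563, sinh=1.479268; start (x,ẋ)=(0.077500, -0.081876) → end (x,ẋ)=(-0.254724, -1.754888)

1 0.5760 0.0775 -0.0819
2 0.9790 -0.2547 -1.7549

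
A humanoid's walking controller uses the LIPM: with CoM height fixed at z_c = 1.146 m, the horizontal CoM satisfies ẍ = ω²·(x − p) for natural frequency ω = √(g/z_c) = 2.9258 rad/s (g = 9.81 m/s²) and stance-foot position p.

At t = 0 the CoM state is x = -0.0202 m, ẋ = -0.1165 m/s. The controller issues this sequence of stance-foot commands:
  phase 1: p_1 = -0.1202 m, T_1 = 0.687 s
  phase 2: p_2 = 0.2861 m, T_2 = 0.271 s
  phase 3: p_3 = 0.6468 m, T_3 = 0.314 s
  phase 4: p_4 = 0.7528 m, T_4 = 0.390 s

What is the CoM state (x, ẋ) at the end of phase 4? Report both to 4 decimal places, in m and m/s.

phase 1: p=-0.1202, T=0.687, ωT=2.010025, cosh=3.798743, sinh=3.664758; start (x,ẋ)=(-0.020200, -0.116500) → end (x,ẋ)=(0.113750, 0.629681)
phase 2: p=0.2861, T=0.271, ωT=0.792892, cosh=1.331156, sinh=0.878622; start (x,ẋ)=(0.113750, 0.629681) → end (x,ẋ)=(0.245770, 0.395150)
phase 3: p=0.6468, T=0.314, ωT=0.918701, cosh=1.452535, sinh=1.053498; start (x,ẋ)=(0.245770, 0.395150) → end (x,ẋ)=(0.206572, -0.662136)
phase 4: p=0.7528, T=0.390, ωT=1.141062, cosh=1.724785, sinh=1.405306; start (x,ẋ)=(0.206572, -0.662136) → end (x,ẋ)=(-0.507360, -3.387938)

x = -0.5074, ẋ = -3.3879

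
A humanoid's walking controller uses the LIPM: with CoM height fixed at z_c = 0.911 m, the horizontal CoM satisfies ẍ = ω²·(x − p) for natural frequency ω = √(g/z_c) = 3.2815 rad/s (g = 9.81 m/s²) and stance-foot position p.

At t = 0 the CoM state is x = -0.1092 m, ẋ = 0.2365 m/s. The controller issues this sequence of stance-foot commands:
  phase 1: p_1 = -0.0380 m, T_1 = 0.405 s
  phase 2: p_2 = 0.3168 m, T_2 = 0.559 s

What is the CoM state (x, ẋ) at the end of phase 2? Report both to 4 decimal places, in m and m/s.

x = -0.8150, ẋ = -3.5081

phase 1: p=-0.0380, T=0.405, ωT=1.329008, cosh=2.021016, sinh=1.756276; start (x,ẋ)=(-0.109200, 0.236500) → end (x,ẋ)=(-0.055320, 0.067629)
phase 2: p=0.3168, T=0.559, ωT=1.834359, cosh=3.210416, sinh=3.050700; start (x,ẋ)=(-0.055320, 0.067629) → end (x,ẋ)=(-0.814989, -3.508132)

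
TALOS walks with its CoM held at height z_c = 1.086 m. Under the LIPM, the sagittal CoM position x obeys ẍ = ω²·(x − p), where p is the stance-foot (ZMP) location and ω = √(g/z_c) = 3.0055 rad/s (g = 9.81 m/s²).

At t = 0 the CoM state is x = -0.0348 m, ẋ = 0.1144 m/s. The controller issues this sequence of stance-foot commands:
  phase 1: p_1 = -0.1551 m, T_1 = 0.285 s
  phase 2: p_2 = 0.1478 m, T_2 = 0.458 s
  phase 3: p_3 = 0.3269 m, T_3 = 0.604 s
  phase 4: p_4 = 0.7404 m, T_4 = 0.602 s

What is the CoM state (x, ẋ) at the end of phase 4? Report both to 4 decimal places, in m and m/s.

phase 1: p=-0.1551, T=0.285, ωT=0.856567, cosh=1.389840, sinh=0.965223; start (x,ẋ)=(-0.034800, 0.114400) → end (x,ẋ)=(0.048838, 0.507985)
phase 2: p=0.1478, T=0.458, ωT=1.376519, cosh=2.106772, sinh=1.854317; start (x,ẋ)=(0.048838, 0.507985) → end (x,ẋ)=(0.252723, 0.518677)
phase 3: p=0.3269, T=0.604, ωT=1.815322, cosh=3.152920, sinh=2.990134; start (x,ẋ)=(0.252723, 0.518677) → end (x,ẋ)=(0.609050, 0.968727)
phase 4: p=0.7404, T=0.602, ωT=1.809311, cosh=3.135003, sinh=2.971236; start (x,ẋ)=(0.609050, 0.968727) → end (x,ẋ)=(1.286300, 1.864000)

x = 1.2863, ẋ = 1.8640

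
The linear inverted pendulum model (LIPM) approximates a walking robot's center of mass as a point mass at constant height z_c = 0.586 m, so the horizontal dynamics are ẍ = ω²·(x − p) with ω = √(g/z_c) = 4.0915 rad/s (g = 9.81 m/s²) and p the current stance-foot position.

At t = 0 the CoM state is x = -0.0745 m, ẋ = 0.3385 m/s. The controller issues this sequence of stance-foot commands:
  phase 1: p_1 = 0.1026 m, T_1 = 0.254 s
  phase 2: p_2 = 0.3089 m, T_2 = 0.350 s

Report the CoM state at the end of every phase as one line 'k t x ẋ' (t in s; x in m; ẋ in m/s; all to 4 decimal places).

1 0.2540 -0.0767 -0.3578
2 0.6040 -0.7172 -3.9067

phase 1: p=0.1026, T=0.254, ωT=1.039241, cosh=1.590397, sinh=1.236674; start (x,ẋ)=(-0.074500, 0.338500) → end (x,ẋ)=(-0.076746, -0.357750)
phase 2: p=0.3089, T=0.350, ωT=1.432025, cosh=2.212997, sinh=1.974172; start (x,ẋ)=(-0.076746, -0.357750) → end (x,ẋ)=(-0.717150, -3.906690)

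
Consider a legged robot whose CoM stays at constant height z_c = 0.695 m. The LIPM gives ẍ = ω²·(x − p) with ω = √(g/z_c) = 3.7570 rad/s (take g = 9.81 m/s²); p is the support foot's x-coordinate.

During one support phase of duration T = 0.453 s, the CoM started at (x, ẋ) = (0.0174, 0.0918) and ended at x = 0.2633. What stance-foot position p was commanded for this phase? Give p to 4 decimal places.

p = -0.0814

ωT = 3.7570·0.453 = 1.701921; cosh(ωT) = 2.833403, sinh(ωT) = 2.651070
x(T) = p + (x₀−p)·cosh(ωT) + (ẋ₀/ω)·sinh(ωT) ⇒ p·(1 − cosh) = x(T) − x₀·cosh − (ẋ₀/ω)·sinh
numerator   = 0.2633 − (0.0174)·2.833403 − (0.0918/3.7570)·2.651070 = 0.149222
denominator = 1 − 2.833403 = -1.833403
p = 0.149222 / -1.833403 = -0.0814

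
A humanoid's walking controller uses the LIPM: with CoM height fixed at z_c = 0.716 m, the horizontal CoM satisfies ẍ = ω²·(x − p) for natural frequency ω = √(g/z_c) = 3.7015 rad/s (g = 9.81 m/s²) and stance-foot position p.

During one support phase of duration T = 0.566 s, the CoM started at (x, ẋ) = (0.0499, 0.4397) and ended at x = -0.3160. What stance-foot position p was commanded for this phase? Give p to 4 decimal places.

p = 0.3191

ωT = 3.7015·0.566 = 2.095049; cosh(ωT) = 4.124452, sinh(ωT) = 4.001387
x(T) = p + (x₀−p)·cosh(ωT) + (ẋ₀/ω)·sinh(ωT) ⇒ p·(1 − cosh) = x(T) − x₀·cosh − (ẋ₀/ω)·sinh
numerator   = -0.3160 − (0.0499)·4.124452 − (0.4397/3.7015)·4.001387 = -0.997134
denominator = 1 − 4.124452 = -3.124452
p = -0.997134 / -3.124452 = 0.3191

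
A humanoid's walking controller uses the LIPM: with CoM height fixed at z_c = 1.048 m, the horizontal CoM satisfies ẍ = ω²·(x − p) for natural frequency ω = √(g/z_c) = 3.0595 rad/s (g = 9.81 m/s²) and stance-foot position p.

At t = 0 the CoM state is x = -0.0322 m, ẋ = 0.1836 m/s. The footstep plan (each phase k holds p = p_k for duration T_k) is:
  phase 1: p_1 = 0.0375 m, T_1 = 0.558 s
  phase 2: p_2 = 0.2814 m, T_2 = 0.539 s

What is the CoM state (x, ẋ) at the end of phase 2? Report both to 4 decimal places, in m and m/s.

phase 1: p=0.0375, T=0.558, ωT=1.707201, cosh=2.847440, sinh=2.666067; start (x,ẋ)=(-0.032200, 0.183600) → end (x,ẋ)=(-0.000976, -0.045741)
phase 2: p=0.2814, T=0.539, ωT=1.649071, cosh=2.697185, sinh=2.504957; start (x,ẋ)=(-0.000976, -0.045741) → end (x,ẋ)=(-0.517672, -2.287481)

x = -0.5177, ẋ = -2.2875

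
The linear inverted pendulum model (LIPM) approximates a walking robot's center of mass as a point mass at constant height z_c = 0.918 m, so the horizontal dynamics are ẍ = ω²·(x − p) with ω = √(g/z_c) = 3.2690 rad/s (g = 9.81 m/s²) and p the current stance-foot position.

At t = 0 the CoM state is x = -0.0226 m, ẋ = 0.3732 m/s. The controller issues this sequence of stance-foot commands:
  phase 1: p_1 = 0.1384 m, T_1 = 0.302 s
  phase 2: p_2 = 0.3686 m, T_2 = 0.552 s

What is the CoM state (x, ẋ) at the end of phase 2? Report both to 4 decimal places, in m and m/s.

x = -0.7402, ẋ = -3.4455

phase 1: p=0.1384, T=0.302, ωT=0.987238, cosh=1.528208, sinh=1.155604; start (x,ẋ)=(-0.022600, 0.373200) → end (x,ẋ)=(0.024286, -0.037877)
phase 2: p=0.3686, T=0.552, ωT=1.804488, cosh=3.120709, sinh=2.956150; start (x,ẋ)=(0.024286, -0.037877) → end (x,ẋ)=(-0.740156, -3.445535)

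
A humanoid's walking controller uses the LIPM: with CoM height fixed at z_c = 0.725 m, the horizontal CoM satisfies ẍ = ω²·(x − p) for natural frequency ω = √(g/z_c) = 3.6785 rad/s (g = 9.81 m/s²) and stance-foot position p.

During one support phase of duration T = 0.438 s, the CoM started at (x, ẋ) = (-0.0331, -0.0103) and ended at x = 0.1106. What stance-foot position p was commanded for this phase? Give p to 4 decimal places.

p = -0.1269

ωT = 3.6785·0.438 = 1.611183; cosh(ωT) = 2.604192, sinh(ωT) = 2.404541
x(T) = p + (x₀−p)·cosh(ωT) + (ẋ₀/ω)·sinh(ωT) ⇒ p·(1 − cosh) = x(T) − x₀·cosh − (ẋ₀/ω)·sinh
numerator   = 0.1106 − (-0.0331)·2.604192 − (-0.0103/3.6785)·2.404541 = 0.203532
denominator = 1 − 2.604192 = -1.604192
p = 0.203532 / -1.604192 = -0.1269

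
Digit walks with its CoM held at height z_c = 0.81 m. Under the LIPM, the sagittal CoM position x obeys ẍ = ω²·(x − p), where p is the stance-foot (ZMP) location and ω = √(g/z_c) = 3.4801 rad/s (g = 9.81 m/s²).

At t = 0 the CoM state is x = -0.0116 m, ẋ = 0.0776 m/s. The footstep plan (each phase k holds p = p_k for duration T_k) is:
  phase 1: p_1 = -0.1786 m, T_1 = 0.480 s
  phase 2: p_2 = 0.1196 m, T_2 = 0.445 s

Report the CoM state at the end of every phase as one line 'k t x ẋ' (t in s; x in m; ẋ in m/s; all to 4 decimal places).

1 0.4800 0.3380 1.7032
2 0.9250 1.7560 5.8953

phase 1: p=-0.1786, T=0.480, ωT=1.670448, cosh=2.751355, sinh=2.563193; start (x,ẋ)=(-0.011600, 0.077600) → end (x,ẋ)=(0.338031, 1.703173)
phase 2: p=0.1196, T=0.445, ωT=1.548645, cosh=2.458812, sinh=2.246276; start (x,ẋ)=(0.338031, 1.703173) → end (x,ẋ)=(1.756016, 5.895315)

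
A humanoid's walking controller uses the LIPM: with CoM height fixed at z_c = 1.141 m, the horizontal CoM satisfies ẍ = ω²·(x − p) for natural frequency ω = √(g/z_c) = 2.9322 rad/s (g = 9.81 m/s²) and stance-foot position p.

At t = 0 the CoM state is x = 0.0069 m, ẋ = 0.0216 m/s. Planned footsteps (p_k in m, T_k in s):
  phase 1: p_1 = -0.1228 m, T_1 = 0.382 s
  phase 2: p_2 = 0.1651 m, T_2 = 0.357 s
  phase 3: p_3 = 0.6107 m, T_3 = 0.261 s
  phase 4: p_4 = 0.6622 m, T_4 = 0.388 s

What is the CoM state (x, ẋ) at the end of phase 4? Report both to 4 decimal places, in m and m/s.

phase 1: p=-0.1228, T=0.382, ωT=1.120100, cosh=1.695704, sinh=1.369457; start (x,ẋ)=(0.006900, 0.021600) → end (x,ẋ)=(0.107221, 0.557441)
phase 2: p=0.1651, T=0.357, ωT=1.046795, cosh=1.599785, sinh=1.248724; start (x,ẋ)=(0.107221, 0.557441) → end (x,ẋ)=(0.309901, 0.679860)
phase 3: p=0.6107, T=0.261, ωT=0.765304, cosh=1.307420, sinh=0.842228; start (x,ẋ)=(0.309901, 0.679860) → end (x,ẋ)=(0.412708, 0.146015)
phase 4: p=0.6622, T=0.388, ωT=1.137694, cosh=1.720061, sinh=1.399504; start (x,ẋ)=(0.412708, 0.146015) → end (x,ẋ)=(0.302750, -0.772666)

x = 0.3028, ẋ = -0.7727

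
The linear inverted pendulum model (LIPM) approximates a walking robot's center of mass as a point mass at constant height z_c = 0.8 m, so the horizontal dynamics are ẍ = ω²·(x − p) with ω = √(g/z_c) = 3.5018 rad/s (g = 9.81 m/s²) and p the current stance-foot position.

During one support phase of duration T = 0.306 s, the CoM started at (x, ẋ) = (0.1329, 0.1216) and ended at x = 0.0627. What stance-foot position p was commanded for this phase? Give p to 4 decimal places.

p = 0.3150

ωT = 3.5018·0.306 = 1.071551; cosh(ωT) = 1.631191, sinh(ωT) = 1.288714
x(T) = p + (x₀−p)·cosh(ωT) + (ẋ₀/ω)·sinh(ωT) ⇒ p·(1 − cosh) = x(T) − x₀·cosh − (ẋ₀/ω)·sinh
numerator   = 0.0627 − (0.1329)·1.631191 − (0.1216/3.5018)·1.288714 = -0.198836
denominator = 1 − 1.631191 = -0.631191
p = -0.198836 / -0.631191 = 0.3150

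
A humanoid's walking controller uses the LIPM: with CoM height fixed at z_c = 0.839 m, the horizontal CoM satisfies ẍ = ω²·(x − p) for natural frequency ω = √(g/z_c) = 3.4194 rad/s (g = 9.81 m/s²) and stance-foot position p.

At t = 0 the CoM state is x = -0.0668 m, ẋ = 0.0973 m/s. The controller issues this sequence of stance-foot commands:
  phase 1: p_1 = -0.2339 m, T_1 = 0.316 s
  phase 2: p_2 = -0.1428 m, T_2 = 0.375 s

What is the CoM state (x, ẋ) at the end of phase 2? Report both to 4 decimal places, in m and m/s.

x = 0.7254, ẋ = 3.0104

phase 1: p=-0.2339, T=0.316, ωT=1.080530, cosh=1.642829, sinh=1.303413; start (x,ẋ)=(-0.066800, 0.097300) → end (x,ẋ)=(0.077706, 0.904594)
phase 2: p=-0.1428, T=0.375, ωT=1.282275, cosh=1.941118, sinh=1.663713; start (x,ẋ)=(0.077706, 0.904594) → end (x,ẋ)=(0.725359, 3.010358)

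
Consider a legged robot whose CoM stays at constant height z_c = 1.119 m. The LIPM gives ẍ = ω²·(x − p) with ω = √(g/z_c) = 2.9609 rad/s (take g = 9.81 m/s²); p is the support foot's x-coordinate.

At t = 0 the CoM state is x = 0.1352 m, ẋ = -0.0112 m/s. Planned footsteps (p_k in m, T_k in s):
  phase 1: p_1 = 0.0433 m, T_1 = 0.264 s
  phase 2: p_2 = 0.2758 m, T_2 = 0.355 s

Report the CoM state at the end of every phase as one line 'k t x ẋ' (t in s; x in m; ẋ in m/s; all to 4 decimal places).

1 0.2640 0.1615 0.2202
2 0.6190 0.1857 -0.0716

phase 1: p=0.0433, T=0.264, ωT=0.781678, cosh=1.321386, sinh=0.863749; start (x,ẋ)=(0.135200, -0.011200) → end (x,ẋ)=(0.161468, 0.220232)
phase 2: p=0.2758, T=0.355, ωT=1.051119, cosh=1.605199, sinh=1.255653; start (x,ẋ)=(0.161468, 0.220232) → end (x,ẋ)=(0.185670, -0.071553)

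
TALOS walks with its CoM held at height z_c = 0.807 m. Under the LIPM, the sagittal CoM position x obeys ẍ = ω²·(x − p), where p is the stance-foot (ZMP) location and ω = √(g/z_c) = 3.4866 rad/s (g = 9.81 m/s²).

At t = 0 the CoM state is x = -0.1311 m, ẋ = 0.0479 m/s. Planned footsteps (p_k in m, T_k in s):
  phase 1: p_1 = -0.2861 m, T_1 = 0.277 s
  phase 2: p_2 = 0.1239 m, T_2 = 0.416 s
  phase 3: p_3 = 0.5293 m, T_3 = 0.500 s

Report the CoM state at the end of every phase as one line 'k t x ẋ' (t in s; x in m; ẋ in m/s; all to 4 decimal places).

phase 1: p=-0.2861, T=0.277, ωT=0.965788, cosh=1.503770, sinh=1.123087; start (x,ẋ)=(-0.131100, 0.047900) → end (x,ẋ)=(-0.037586, 0.678973)
phase 2: p=0.1239, T=0.416, ωT=1.450426, cosh=2.249700, sinh=2.015229; start (x,ẋ)=(-0.037586, 0.678973) → end (x,ẋ)=(0.153046, 0.392834)
phase 3: p=0.5293, T=0.500, ωT=1.743300, cosh=2.945559, sinh=2.770617; start (x,ẋ)=(0.153046, 0.392834) → end (x,ẋ)=(-0.266815, -2.477515)

1 0.2770 -0.0376 0.6790
2 0.6930 0.1530 0.3928
3 1.1930 -0.2668 -2.4775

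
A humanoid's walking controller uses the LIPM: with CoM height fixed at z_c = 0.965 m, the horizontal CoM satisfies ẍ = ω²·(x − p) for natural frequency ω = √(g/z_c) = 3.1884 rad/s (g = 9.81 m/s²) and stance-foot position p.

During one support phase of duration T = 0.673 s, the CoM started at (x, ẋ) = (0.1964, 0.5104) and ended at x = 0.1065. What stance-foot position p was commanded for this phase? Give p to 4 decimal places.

p = 0.4259

ωT = 3.1884·0.673 = 2.145793; cosh(ωT) = 4.332897, sinh(ωT) = 4.215922
x(T) = p + (x₀−p)·cosh(ωT) + (ẋ₀/ω)·sinh(ωT) ⇒ p·(1 − cosh) = x(T) − x₀·cosh − (ẋ₀/ω)·sinh
numerator   = 0.1065 − (0.1964)·4.332897 − (0.5104/3.1884)·4.215922 = -1.419367
denominator = 1 − 4.332897 = -3.332897
p = -1.419367 / -3.332897 = 0.4259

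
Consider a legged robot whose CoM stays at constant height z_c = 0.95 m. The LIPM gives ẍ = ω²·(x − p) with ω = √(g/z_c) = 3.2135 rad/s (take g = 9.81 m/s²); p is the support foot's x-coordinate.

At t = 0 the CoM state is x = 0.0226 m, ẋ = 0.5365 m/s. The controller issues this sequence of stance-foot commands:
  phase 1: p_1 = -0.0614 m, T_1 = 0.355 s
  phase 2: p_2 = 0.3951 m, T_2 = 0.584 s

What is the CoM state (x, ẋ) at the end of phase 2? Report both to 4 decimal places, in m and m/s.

phase 1: p=-0.0614, T=0.355, ωT=1.140792, cosh=1.724406, sinh=1.404841; start (x,ẋ)=(0.022600, 0.536500) → end (x,ẋ)=(0.317991, 1.304358)
phase 2: p=0.3951, T=0.584, ωT=1.876684, cosh=3.342453, sinh=3.189356; start (x,ẋ)=(0.317991, 1.304358) → end (x,ẋ)=(1.431925, 3.569467)

x = 1.4319, ẋ = 3.5695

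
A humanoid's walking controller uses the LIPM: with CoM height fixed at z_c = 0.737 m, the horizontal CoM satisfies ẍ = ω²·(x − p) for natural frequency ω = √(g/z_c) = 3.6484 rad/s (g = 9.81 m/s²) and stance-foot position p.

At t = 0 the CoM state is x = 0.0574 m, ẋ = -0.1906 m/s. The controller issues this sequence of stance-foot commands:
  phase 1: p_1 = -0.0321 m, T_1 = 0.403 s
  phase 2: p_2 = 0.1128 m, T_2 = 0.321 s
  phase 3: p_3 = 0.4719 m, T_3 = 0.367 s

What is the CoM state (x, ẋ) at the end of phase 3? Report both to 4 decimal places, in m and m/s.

phase 1: p=-0.0321, T=0.403, ωT=1.470305, cosh=2.290209, sinh=2.060354; start (x,ẋ)=(0.057400, -0.190600) → end (x,ẋ)=(0.065237, 0.236257)
phase 2: p=0.1128, T=0.321, ωT=1.171136, cosh=1.767835, sinh=1.457821; start (x,ẋ)=(0.065237, 0.236257) → end (x,ẋ)=(0.123119, 0.164687)
phase 3: p=0.4719, T=0.367, ωT=1.338963, cosh=2.038601, sinh=1.776484; start (x,ẋ)=(0.123119, 0.164687) → end (x,ẋ)=(-0.158936, -1.924831)

x = -0.1589, ẋ = -1.9248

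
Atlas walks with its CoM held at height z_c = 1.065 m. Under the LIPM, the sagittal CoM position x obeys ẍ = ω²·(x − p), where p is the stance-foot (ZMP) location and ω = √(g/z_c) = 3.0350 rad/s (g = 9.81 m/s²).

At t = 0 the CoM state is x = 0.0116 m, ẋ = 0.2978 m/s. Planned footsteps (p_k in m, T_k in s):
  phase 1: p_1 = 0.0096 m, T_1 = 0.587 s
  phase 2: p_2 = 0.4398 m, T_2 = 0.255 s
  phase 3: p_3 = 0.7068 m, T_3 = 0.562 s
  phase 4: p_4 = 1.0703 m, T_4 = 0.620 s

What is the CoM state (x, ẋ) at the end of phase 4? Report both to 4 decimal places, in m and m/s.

phase 1: p=0.0096, T=0.587, ωT=1.781545, cosh=3.053701, sinh=2.885324; start (x,ẋ)=(0.011600, 0.297800) → end (x,ẋ)=(0.298821, 0.926906)
phase 2: p=0.4398, T=0.255, ωT=0.773925, cosh=1.314730, sinh=0.853530; start (x,ẋ)=(0.298821, 0.926906) → end (x,ẋ)=(0.515124, 0.853430)
phase 3: p=0.7068, T=0.562, ωT=1.705670, cosh=2.843362, sinh=2.661711; start (x,ẋ)=(0.515124, 0.853430) → end (x,ẋ)=(0.910257, 0.878191)
phase 4: p=1.0703, T=0.620, ωT=1.881700, cosh=3.358493, sinh=3.206162; start (x,ẋ)=(0.910257, 0.878191) → end (x,ẋ)=(1.460514, 1.392066)

x = 1.4605, ẋ = 1.3921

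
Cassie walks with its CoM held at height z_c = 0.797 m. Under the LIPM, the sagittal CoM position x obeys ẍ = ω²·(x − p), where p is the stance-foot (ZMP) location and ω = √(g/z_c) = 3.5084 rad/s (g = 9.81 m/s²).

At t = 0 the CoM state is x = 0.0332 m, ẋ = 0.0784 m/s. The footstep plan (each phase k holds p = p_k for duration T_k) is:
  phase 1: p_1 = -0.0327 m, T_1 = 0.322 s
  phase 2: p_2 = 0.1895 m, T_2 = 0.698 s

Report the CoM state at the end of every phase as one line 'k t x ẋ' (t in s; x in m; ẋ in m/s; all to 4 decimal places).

phase 1: p=-0.0327, T=0.322, ωT=1.129705, cosh=1.708936, sinh=1.385807; start (x,ẋ)=(0.033200, 0.078400) → end (x,ẋ)=(0.110887, 0.454384)
phase 2: p=0.1895, T=0.698, ωT=2.448863, cosh=5.830786, sinh=5.744394; start (x,ẋ)=(0.110887, 0.454384) → end (x,ẋ)=(0.475097, 1.065071)

1 0.3220 0.1109 0.4544
2 1.0200 0.4751 1.0651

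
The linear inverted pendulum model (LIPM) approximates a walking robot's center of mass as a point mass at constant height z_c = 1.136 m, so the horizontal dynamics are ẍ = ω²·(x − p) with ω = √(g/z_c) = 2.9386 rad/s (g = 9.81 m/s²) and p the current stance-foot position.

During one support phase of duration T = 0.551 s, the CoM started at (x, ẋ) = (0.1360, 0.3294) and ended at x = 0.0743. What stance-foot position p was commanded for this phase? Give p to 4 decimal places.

ωT = 2.9386·0.551 = 1.619169; cosh(ωT) = 2.623477, sinh(ωT) = 2.425414
x(T) = p + (x₀−p)·cosh(ωT) + (ẋ₀/ω)·sinh(ωT) ⇒ p·(1 − cosh) = x(T) − x₀·cosh − (ẋ₀/ω)·sinh
numerator   = 0.0743 − (0.1360)·2.623477 − (0.3294/2.9386)·2.425414 = -0.554368
denominator = 1 − 2.623477 = -1.623477
p = -0.554368 / -1.623477 = 0.3415

p = 0.3415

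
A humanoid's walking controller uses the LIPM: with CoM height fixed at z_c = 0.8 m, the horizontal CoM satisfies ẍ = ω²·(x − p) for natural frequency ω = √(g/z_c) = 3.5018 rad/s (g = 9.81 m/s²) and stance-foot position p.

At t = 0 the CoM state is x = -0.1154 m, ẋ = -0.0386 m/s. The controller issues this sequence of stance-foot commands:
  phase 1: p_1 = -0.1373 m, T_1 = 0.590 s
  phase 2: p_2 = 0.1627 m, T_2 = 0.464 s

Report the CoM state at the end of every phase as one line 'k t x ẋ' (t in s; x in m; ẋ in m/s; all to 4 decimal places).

phase 1: p=-0.1373, T=0.590, ωT=2.066062, cosh=4.010180, sinh=3.883496; start (x,ẋ)=(-0.115400, -0.038600) → end (x,ẋ)=(-0.092284, 0.143030)
phase 2: p=0.1627, T=0.464, ωT=1.624835, cosh=2.637263, sinh=2.440319; start (x,ẋ)=(-0.092284, 0.143030) → end (x,ẋ)=(-0.410087, -1.801764)

1 0.5900 -0.0923 0.1430
2 1.0540 -0.4101 -1.8018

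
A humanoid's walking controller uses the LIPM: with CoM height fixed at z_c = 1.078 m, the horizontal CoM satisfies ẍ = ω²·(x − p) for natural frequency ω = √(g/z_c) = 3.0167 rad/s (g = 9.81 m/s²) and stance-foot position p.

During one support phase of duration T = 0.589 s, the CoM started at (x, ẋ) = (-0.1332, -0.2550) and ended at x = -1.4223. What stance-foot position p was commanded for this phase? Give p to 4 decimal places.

p = 0.3797

ωT = 3.0167·0.589 = 1.776836; cosh(ωT) = 3.040149, sinh(ωT) = 2.870977
x(T) = p + (x₀−p)·cosh(ωT) + (ẋ₀/ω)·sinh(ωT) ⇒ p·(1 − cosh) = x(T) − x₀·cosh − (ẋ₀/ω)·sinh
numerator   = -1.4223 − (-0.1332)·3.040149 − (-0.2550/3.0167)·2.870977 = -0.774670
denominator = 1 − 3.040149 = -2.040149
p = -0.774670 / -2.040149 = 0.3797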